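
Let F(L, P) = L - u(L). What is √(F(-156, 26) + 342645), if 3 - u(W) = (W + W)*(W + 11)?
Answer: √387726 ≈ 622.68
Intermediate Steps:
u(W) = 3 - 2*W*(11 + W) (u(W) = 3 - (W + W)*(W + 11) = 3 - 2*W*(11 + W))
F(L, P) = -3 + 2*L² + 23*L (F(L, P) = L - (3 - 22*L - 2*L²) = L + (-3 + 2*L² + 22*L) = -3 + 2*L² + 23*L)
√(F(-156, 26) + 342645) = √((-3 + 2*(-156)² + 23*(-156)) + 342645) = √((-3 + 2*24336 - 3588) + 342645) = √((-3 + 48672 - 3588) + 342645) = √(45081 + 342645) = √387726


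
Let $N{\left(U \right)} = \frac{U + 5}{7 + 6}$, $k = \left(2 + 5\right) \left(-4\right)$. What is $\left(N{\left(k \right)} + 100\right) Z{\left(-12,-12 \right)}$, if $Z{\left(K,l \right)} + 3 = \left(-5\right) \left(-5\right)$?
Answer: $\frac{28094}{13} \approx 2161.1$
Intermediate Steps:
$Z{\left(K,l \right)} = 22$ ($Z{\left(K,l \right)} = -3 - -25 = -3 + 25 = 22$)
$k = -28$ ($k = 7 \left(-4\right) = -28$)
$N{\left(U \right)} = \frac{5}{13} + \frac{U}{13}$ ($N{\left(U \right)} = \frac{5 + U}{13} = \left(5 + U\right) \frac{1}{13} = \frac{5}{13} + \frac{U}{13}$)
$\left(N{\left(k \right)} + 100\right) Z{\left(-12,-12 \right)} = \left(\left(\frac{5}{13} + \frac{1}{13} \left(-28\right)\right) + 100\right) 22 = \left(\left(\frac{5}{13} - \frac{28}{13}\right) + 100\right) 22 = \left(- \frac{23}{13} + 100\right) 22 = \frac{1277}{13} \cdot 22 = \frac{28094}{13}$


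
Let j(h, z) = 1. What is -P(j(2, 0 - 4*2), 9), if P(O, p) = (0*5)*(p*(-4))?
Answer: 0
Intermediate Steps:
P(O, p) = 0 (P(O, p) = 0*(-4*p) = 0)
-P(j(2, 0 - 4*2), 9) = -1*0 = 0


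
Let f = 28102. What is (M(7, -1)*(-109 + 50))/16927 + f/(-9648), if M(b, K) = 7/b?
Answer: -238125893/81655848 ≈ -2.9162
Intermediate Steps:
(M(7, -1)*(-109 + 50))/16927 + f/(-9648) = ((7/7)*(-109 + 50))/16927 + 28102/(-9648) = ((7*(⅐))*(-59))*(1/16927) + 28102*(-1/9648) = (1*(-59))*(1/16927) - 14051/4824 = -59*1/16927 - 14051/4824 = -59/16927 - 14051/4824 = -238125893/81655848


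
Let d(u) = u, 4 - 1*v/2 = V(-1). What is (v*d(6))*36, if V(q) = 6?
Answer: -864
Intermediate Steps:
v = -4 (v = 8 - 2*6 = 8 - 12 = -4)
(v*d(6))*36 = -4*6*36 = -24*36 = -864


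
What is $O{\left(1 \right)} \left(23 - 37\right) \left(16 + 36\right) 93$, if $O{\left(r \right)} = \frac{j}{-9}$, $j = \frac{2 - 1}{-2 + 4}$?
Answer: $\frac{11284}{3} \approx 3761.3$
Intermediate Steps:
$j = \frac{1}{2}$ ($j = 1 \cdot \frac{1}{2} = \frac{1}{2} \approx 0.5$)
$O{\left(r \right)} = - \frac{1}{18}$ ($O{\left(r \right)} = \frac{1}{2 \left(-9\right)} = \frac{1}{2} \left(- \frac{1}{9}\right) = - \frac{1}{18}$)
$O{\left(1 \right)} \left(23 - 37\right) \left(16 + 36\right) 93 = - \frac{\left(23 - 37\right) \left(16 + 36\right)}{18} \cdot 93 = - \frac{\left(-14\right) 52}{18} \cdot 93 = \left(- \frac{1}{18}\right) \left(-728\right) 93 = \frac{364}{9} \cdot 93 = \frac{11284}{3}$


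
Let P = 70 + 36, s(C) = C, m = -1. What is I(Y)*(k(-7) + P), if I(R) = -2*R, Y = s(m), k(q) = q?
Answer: 198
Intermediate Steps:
Y = -1
P = 106
I(Y)*(k(-7) + P) = (-2*(-1))*(-7 + 106) = 2*99 = 198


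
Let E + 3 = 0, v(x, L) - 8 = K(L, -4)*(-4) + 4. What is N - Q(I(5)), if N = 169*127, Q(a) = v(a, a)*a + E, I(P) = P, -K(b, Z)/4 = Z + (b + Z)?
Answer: 21646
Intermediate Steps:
K(b, Z) = -8*Z - 4*b (K(b, Z) = -4*(Z + (b + Z)) = -4*(Z + (Z + b)) = -4*(b + 2*Z) = -8*Z - 4*b)
v(x, L) = -116 + 16*L (v(x, L) = 8 + ((-8*(-4) - 4*L)*(-4) + 4) = 8 + ((32 - 4*L)*(-4) + 4) = 8 + ((-128 + 16*L) + 4) = 8 + (-124 + 16*L) = -116 + 16*L)
E = -3 (E = -3 + 0 = -3)
Q(a) = -3 + a*(-116 + 16*a) (Q(a) = (-116 + 16*a)*a - 3 = a*(-116 + 16*a) - 3 = -3 + a*(-116 + 16*a))
N = 21463
N - Q(I(5)) = 21463 - (-3 + 4*5*(-29 + 4*5)) = 21463 - (-3 + 4*5*(-29 + 20)) = 21463 - (-3 + 4*5*(-9)) = 21463 - (-3 - 180) = 21463 - 1*(-183) = 21463 + 183 = 21646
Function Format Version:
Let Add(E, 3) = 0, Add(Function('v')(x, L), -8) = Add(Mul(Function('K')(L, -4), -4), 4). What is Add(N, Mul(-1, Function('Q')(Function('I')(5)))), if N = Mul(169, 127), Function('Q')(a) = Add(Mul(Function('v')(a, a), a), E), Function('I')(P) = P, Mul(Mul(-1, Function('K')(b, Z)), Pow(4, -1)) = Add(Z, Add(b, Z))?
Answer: 21646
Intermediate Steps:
Function('K')(b, Z) = Add(Mul(-8, Z), Mul(-4, b)) (Function('K')(b, Z) = Mul(-4, Add(Z, Add(b, Z))) = Mul(-4, Add(Z, Add(Z, b))) = Mul(-4, Add(b, Mul(2, Z))) = Add(Mul(-8, Z), Mul(-4, b)))
Function('v')(x, L) = Add(-116, Mul(16, L)) (Function('v')(x, L) = Add(8, Add(Mul(Add(Mul(-8, -4), Mul(-4, L)), -4), 4)) = Add(8, Add(Mul(Add(32, Mul(-4, L)), -4), 4)) = Add(8, Add(Add(-128, Mul(16, L)), 4)) = Add(8, Add(-124, Mul(16, L))) = Add(-116, Mul(16, L)))
E = -3 (E = Add(-3, 0) = -3)
Function('Q')(a) = Add(-3, Mul(a, Add(-116, Mul(16, a)))) (Function('Q')(a) = Add(Mul(Add(-116, Mul(16, a)), a), -3) = Add(Mul(a, Add(-116, Mul(16, a))), -3) = Add(-3, Mul(a, Add(-116, Mul(16, a)))))
N = 21463
Add(N, Mul(-1, Function('Q')(Function('I')(5)))) = Add(21463, Mul(-1, Add(-3, Mul(4, 5, Add(-29, Mul(4, 5)))))) = Add(21463, Mul(-1, Add(-3, Mul(4, 5, Add(-29, 20))))) = Add(21463, Mul(-1, Add(-3, Mul(4, 5, -9)))) = Add(21463, Mul(-1, Add(-3, -180))) = Add(21463, Mul(-1, -183)) = Add(21463, 183) = 21646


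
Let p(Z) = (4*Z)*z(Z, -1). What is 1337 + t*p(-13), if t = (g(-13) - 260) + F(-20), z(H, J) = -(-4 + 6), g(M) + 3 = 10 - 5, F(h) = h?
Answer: -27575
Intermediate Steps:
g(M) = 2 (g(M) = -3 + (10 - 5) = -3 + 5 = 2)
z(H, J) = -2 (z(H, J) = -1*2 = -2)
p(Z) = -8*Z (p(Z) = (4*Z)*(-2) = -8*Z)
t = -278 (t = (2 - 260) - 20 = -258 - 20 = -278)
1337 + t*p(-13) = 1337 - (-2224)*(-13) = 1337 - 278*104 = 1337 - 28912 = -27575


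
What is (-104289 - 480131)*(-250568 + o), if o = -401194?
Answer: 380902748040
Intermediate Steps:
(-104289 - 480131)*(-250568 + o) = (-104289 - 480131)*(-250568 - 401194) = -584420*(-651762) = 380902748040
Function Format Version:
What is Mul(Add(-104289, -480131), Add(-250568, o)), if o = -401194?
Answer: 380902748040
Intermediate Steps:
Mul(Add(-104289, -480131), Add(-250568, o)) = Mul(Add(-104289, -480131), Add(-250568, -401194)) = Mul(-584420, -651762) = 380902748040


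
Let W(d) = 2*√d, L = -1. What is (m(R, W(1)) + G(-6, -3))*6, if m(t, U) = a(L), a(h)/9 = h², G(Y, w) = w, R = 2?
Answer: 36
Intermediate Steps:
a(h) = 9*h²
m(t, U) = 9 (m(t, U) = 9*(-1)² = 9*1 = 9)
(m(R, W(1)) + G(-6, -3))*6 = (9 - 3)*6 = 6*6 = 36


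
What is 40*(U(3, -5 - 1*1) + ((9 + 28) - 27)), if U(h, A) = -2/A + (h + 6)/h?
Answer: 1600/3 ≈ 533.33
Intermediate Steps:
U(h, A) = -2/A + (6 + h)/h
40*(U(3, -5 - 1*1) + ((9 + 28) - 27)) = 40*((1 - 2/(-5 - 1*1) + 6/3) + ((9 + 28) - 27)) = 40*((1 - 2/(-5 - 1) + 6*(1/3)) + (37 - 27)) = 40*((1 - 2/(-6) + 2) + 10) = 40*((1 - 2*(-1/6) + 2) + 10) = 40*((1 + 1/3 + 2) + 10) = 40*(10/3 + 10) = 40*(40/3) = 1600/3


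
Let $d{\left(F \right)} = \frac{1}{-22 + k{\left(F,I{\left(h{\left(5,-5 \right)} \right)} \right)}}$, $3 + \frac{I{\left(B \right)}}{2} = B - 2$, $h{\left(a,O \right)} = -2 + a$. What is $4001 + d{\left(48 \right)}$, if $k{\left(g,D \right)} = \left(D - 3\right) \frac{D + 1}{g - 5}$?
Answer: $\frac{3700882}{925} \approx 4001.0$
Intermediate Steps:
$I{\left(B \right)} = -10 + 2 B$ ($I{\left(B \right)} = -6 + 2 \left(B - 2\right) = -6 + 2 \left(-2 + B\right) = -6 + \left(-4 + 2 B\right) = -10 + 2 B$)
$k{\left(g,D \right)} = \frac{\left(1 + D\right) \left(-3 + D\right)}{-5 + g}$ ($k{\left(g,D \right)} = \left(-3 + D\right) \frac{1 + D}{-5 + g} = \frac{\left(1 + D\right) \left(-3 + D\right)}{-5 + g}$)
$d{\left(F \right)} = \frac{1}{-22 + \frac{21}{-5 + F}}$ ($d{\left(F \right)} = \frac{1}{-22 + \frac{-3 + \left(-10 + 2 \left(-2 + 5\right)\right)^{2} - 2 \left(-10 + 2 \left(-2 + 5\right)\right)}{-5 + F}} = \frac{1}{-22 + \frac{-3 + \left(-10 + 2 \cdot 3\right)^{2} - 2 \left(-10 + 2 \cdot 3\right)}{-5 + F}} = \frac{1}{-22 + \frac{-3 + \left(-10 + 6\right)^{2} - 2 \left(-10 + 6\right)}{-5 + F}} = \frac{1}{-22 + \frac{-3 + \left(-4\right)^{2} - -8}{-5 + F}} = \frac{1}{-22 + \frac{-3 + 16 + 8}{-5 + F}} = \frac{1}{-22 + \frac{1}{-5 + F} 21} = \frac{1}{-22 + \frac{21}{-5 + F}}$)
$4001 + d{\left(48 \right)} = 4001 + \frac{5 - 48}{-131 + 22 \cdot 48} = 4001 + \frac{5 - 48}{-131 + 1056} = 4001 + \frac{1}{925} \left(-43\right) = 4001 - \frac{43}{925} = \frac{3700882}{925}$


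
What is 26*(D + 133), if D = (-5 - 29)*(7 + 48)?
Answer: -45162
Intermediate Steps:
D = -1870 (D = -34*55 = -1870)
26*(D + 133) = 26*(-1870 + 133) = 26*(-1737) = -45162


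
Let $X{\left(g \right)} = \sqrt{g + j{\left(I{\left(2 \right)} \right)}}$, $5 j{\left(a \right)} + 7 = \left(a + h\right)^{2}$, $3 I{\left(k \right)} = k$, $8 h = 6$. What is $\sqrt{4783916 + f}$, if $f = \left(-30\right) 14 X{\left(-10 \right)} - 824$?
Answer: $\sqrt{4783092 - 7 i \sqrt{39595}} \approx 2187.0 - 0.32 i$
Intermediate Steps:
$h = \frac{3}{4}$ ($h = \frac{1}{8} \cdot 6 = \frac{3}{4} \approx 0.75$)
$I{\left(k \right)} = \frac{k}{3}$
$j{\left(a \right)} = - \frac{7}{5} + \frac{\left(\frac{3}{4} + a\right)^{2}}{5}$ ($j{\left(a \right)} = - \frac{7}{5} + \frac{\left(a + \frac{3}{4}\right)^{2}}{5} = - \frac{7}{5} + \frac{\left(\frac{3}{4} + a\right)^{2}}{5}$)
$X{\left(g \right)} = \sqrt{- \frac{719}{720} + g}$ ($X{\left(g \right)} = \sqrt{g - \left(\frac{7}{5} - \frac{\left(3 + 4 \cdot \frac{1}{3} \cdot 2\right)^{2}}{80}\right)} = \sqrt{g - \left(\frac{7}{5} - \frac{\left(3 + 4 \cdot \frac{2}{3}\right)^{2}}{80}\right)} = \sqrt{g - \left(\frac{7}{5} - \frac{\left(3 + \frac{8}{3}\right)^{2}}{80}\right)} = \sqrt{g - \left(\frac{7}{5} - \frac{\left(\frac{17}{3}\right)^{2}}{80}\right)} = \sqrt{g + \left(- \frac{7}{5} + \frac{1}{80} \cdot \frac{289}{9}\right)} = \sqrt{g + \left(- \frac{7}{5} + \frac{289}{720}\right)} = \sqrt{g - \frac{719}{720}} = \sqrt{- \frac{719}{720} + g}$)
$f = -824 - 7 i \sqrt{39595}$ ($f = \left(-30\right) 14 \frac{\sqrt{-3595 + 3600 \left(-10\right)}}{60} - 824 = - 420 \frac{\sqrt{-3595 - 36000}}{60} - 824 = - 420 \frac{\sqrt{-39595}}{60} - 824 = - 420 \frac{i \sqrt{39595}}{60} - 824 = - 7 i \sqrt{39595} - 824 = -824 - 7 i \sqrt{39595} \approx -824.0 - 1392.9 i$)
$\sqrt{4783916 + f} = \sqrt{4783916 - \left(824 + 7 i \sqrt{39595}\right)} = \sqrt{4783092 - 7 i \sqrt{39595}}$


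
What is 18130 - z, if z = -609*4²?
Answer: 27874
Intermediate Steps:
z = -9744 (z = -609*16 = -9744)
18130 - z = 18130 - 1*(-9744) = 18130 + 9744 = 27874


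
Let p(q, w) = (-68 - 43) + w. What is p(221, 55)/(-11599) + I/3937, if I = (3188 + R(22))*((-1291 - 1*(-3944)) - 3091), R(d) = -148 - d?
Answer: -2190330292/6523609 ≈ -335.75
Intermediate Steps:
I = -1321884 (I = (3188 + (-148 - 1*22))*((-1291 - 1*(-3944)) - 3091) = (3188 + (-148 - 22))*((-1291 + 3944) - 3091) = (3188 - 170)*(2653 - 3091) = 3018*(-438) = -1321884)
p(q, w) = -111 + w
p(221, 55)/(-11599) + I/3937 = (-111 + 55)/(-11599) - 1321884/3937 = -56*(-1/11599) - 1321884*1/3937 = 8/1657 - 1321884/3937 = -2190330292/6523609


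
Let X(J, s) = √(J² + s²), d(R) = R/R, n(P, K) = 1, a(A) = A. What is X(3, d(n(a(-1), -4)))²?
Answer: 10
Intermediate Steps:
d(R) = 1
X(3, d(n(a(-1), -4)))² = (√(3² + 1²))² = (√(9 + 1))² = (√10)² = 10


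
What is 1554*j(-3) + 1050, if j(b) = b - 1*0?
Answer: -3612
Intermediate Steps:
j(b) = b (j(b) = b + 0 = b)
1554*j(-3) + 1050 = 1554*(-3) + 1050 = -4662 + 1050 = -3612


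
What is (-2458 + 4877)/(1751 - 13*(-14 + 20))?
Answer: 2419/1673 ≈ 1.4459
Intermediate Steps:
(-2458 + 4877)/(1751 - 13*(-14 + 20)) = 2419/(1751 - 13*6) = 2419/(1751 - 78) = 2419/1673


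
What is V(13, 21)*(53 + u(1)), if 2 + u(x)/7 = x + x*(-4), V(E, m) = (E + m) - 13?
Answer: 378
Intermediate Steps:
V(E, m) = -13 + E + m
u(x) = -14 - 21*x (u(x) = -14 + 7*(x + x*(-4)) = -14 + 7*(x - 4*x) = -14 + 7*(-3*x) = -14 - 21*x)
V(13, 21)*(53 + u(1)) = (-13 + 13 + 21)*(53 + (-14 - 21*1)) = 21*(53 + (-14 - 21)) = 21*(53 - 35) = 21*18 = 378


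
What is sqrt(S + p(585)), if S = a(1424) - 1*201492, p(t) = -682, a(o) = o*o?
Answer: sqrt(1825602) ≈ 1351.1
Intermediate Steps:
a(o) = o**2
S = 1826284 (S = 1424**2 - 1*201492 = 2027776 - 201492 = 1826284)
sqrt(S + p(585)) = sqrt(1826284 - 682) = sqrt(1825602)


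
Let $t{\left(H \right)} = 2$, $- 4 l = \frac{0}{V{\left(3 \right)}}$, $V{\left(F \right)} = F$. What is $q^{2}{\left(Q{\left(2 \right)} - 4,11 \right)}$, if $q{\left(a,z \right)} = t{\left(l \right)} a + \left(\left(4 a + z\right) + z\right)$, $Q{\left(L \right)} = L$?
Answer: $100$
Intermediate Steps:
$l = 0$ ($l = - \frac{0 \cdot \frac{1}{3}}{4} = \left(- \frac{1}{4}\right) 0 = 0$)
$q{\left(a,z \right)} = 2 z + 6 a$ ($q{\left(a,z \right)} = 2 a + \left(\left(4 a + z\right) + z\right) = 2 a + \left(\left(z + 4 a\right) + z\right) = 2 a + \left(2 z + 4 a\right) = 2 z + 6 a$)
$q^{2}{\left(Q{\left(2 \right)} - 4,11 \right)} = \left(2 \cdot 11 + 6 \left(2 - 4\right)\right)^{2} = \left(22 + 6 \left(2 - 4\right)\right)^{2} = \left(22 + 6 \left(-2\right)\right)^{2} = \left(22 - 12\right)^{2} = 10^{2} = 100$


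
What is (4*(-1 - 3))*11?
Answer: -176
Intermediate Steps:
(4*(-1 - 3))*11 = (4*(-4))*11 = -16*11 = -176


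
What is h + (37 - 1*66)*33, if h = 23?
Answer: -934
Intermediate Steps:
h + (37 - 1*66)*33 = 23 + (37 - 1*66)*33 = 23 + (37 - 66)*33 = 23 - 29*33 = 23 - 957 = -934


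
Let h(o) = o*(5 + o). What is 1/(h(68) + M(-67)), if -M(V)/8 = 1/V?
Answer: 67/332596 ≈ 0.00020145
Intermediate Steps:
M(V) = -8/V
1/(h(68) + M(-67)) = 1/(68*(5 + 68) - 8/(-67)) = 1/(68*73 - 8*(-1/67)) = 1/(4964 + 8/67) = 1/(332596/67) = 67/332596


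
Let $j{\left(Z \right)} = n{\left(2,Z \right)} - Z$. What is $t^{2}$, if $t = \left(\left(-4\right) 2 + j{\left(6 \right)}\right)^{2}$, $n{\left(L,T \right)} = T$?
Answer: $4096$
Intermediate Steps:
$j{\left(Z \right)} = 0$ ($j{\left(Z \right)} = Z - Z = 0$)
$t = 64$ ($t = \left(\left(-4\right) 2 + 0\right)^{2} = \left(-8 + 0\right)^{2} = \left(-8\right)^{2} = 64$)
$t^{2} = 64^{2} = 4096$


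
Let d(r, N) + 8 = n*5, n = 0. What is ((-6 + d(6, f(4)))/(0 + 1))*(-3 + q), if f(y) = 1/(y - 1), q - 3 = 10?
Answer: -140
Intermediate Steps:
q = 13 (q = 3 + 10 = 13)
f(y) = 1/(-1 + y)
d(r, N) = -8 (d(r, N) = -8 + 0*5 = -8 + 0 = -8)
((-6 + d(6, f(4)))/(0 + 1))*(-3 + q) = ((-6 - 8)/(0 + 1))*(-3 + 13) = -14/1*10 = -14*1*10 = -14*10 = -140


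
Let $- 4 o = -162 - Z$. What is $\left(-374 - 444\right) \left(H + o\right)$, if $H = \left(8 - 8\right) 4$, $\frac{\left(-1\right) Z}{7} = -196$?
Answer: $-313703$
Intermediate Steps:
$Z = 1372$ ($Z = \left(-7\right) \left(-196\right) = 1372$)
$H = 0$ ($H = 0 \cdot 4 = 0$)
$o = \frac{767}{2}$ ($o = - \frac{-162 - 1372}{4} = \left(- \frac{1}{4}\right) \left(-1534\right) = \frac{767}{2} \approx 383.5$)
$\left(-374 - 444\right) \left(H + o\right) = \left(-374 - 444\right) \left(0 + \frac{767}{2}\right) = \left(-818\right) \frac{767}{2} = -313703$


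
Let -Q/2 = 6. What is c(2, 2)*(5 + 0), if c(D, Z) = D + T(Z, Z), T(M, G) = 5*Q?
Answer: -290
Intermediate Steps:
Q = -12 (Q = -2*6 = -12)
T(M, G) = -60 (T(M, G) = 5*(-12) = -60)
c(D, Z) = -60 + D (c(D, Z) = D - 60 = -60 + D)
c(2, 2)*(5 + 0) = (-60 + 2)*(5 + 0) = -58*5 = -290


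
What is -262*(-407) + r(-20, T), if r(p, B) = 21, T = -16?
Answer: 106655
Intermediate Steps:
-262*(-407) + r(-20, T) = -262*(-407) + 21 = 106634 + 21 = 106655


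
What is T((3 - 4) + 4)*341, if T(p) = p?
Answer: 1023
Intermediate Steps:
T((3 - 4) + 4)*341 = ((3 - 4) + 4)*341 = (-1 + 4)*341 = 3*341 = 1023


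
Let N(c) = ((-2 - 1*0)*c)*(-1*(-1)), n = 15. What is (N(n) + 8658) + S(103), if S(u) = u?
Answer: 8731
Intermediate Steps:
N(c) = -2*c (N(c) = ((-2 + 0)*c)*1 = -2*c*1 = -2*c)
(N(n) + 8658) + S(103) = (-2*15 + 8658) + 103 = (-30 + 8658) + 103 = 8628 + 103 = 8731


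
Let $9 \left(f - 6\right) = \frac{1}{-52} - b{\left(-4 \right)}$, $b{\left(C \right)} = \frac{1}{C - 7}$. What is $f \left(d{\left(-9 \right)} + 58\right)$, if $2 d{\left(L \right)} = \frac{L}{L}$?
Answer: $\frac{30929}{88} \approx 351.47$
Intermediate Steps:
$b{\left(C \right)} = \frac{1}{-7 + C}$
$d{\left(L \right)} = \frac{1}{2}$ ($d{\left(L \right)} = \frac{L \frac{1}{L}}{2} = \frac{1}{2} \cdot 1 = \frac{1}{2}$)
$f = \frac{30929}{5148}$ ($f = 6 + \frac{\frac{1}{-52} - \frac{1}{-7 - 4}}{9} = 6 + \frac{- \frac{1}{52} - \frac{1}{-11}}{9} = 6 + \frac{- \frac{1}{52} - - \frac{1}{11}}{9} = 6 + \frac{- \frac{1}{52} + \frac{1}{11}}{9} = 6 + \frac{1}{9} \cdot \frac{41}{572} = 6 + \frac{41}{5148} = \frac{30929}{5148} \approx 6.008$)
$f \left(d{\left(-9 \right)} + 58\right) = \frac{30929 \left(\frac{1}{2} + 58\right)}{5148} = \frac{30929}{5148} \cdot \frac{117}{2} = \frac{30929}{88}$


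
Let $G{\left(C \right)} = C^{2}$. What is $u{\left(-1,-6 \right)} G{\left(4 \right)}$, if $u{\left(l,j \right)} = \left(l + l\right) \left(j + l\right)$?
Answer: $224$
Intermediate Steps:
$u{\left(l,j \right)} = 2 l \left(j + l\right)$
$u{\left(-1,-6 \right)} G{\left(4 \right)} = 2 \left(-1\right) \left(-6 - 1\right) 4^{2} = 2 \left(-1\right) \left(-7\right) 16 = 14 \cdot 16 = 224$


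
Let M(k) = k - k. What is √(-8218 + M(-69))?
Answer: I*√8218 ≈ 90.653*I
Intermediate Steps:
M(k) = 0
√(-8218 + M(-69)) = √(-8218 + 0) = √(-8218) = I*√8218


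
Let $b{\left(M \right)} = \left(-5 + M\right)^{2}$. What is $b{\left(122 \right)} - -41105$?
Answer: $54794$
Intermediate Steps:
$b{\left(122 \right)} - -41105 = \left(-5 + 122\right)^{2} - -41105 = 117^{2} + 41105 = 13689 + 41105 = 54794$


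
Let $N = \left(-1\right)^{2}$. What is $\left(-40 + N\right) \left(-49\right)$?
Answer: $1911$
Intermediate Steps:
$N = 1$
$\left(-40 + N\right) \left(-49\right) = \left(-40 + 1\right) \left(-49\right) = \left(-39\right) \left(-49\right) = 1911$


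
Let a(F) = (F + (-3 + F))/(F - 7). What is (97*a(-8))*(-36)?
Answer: -22116/5 ≈ -4423.2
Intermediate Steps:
a(F) = (-3 + 2*F)/(-7 + F)
(97*a(-8))*(-36) = (97*((-3 + 2*(-8))/(-7 - 8)))*(-36) = (97*((-3 - 16)/(-15)))*(-36) = (97*(-1/15*(-19)))*(-36) = (97*(19/15))*(-36) = (1843/15)*(-36) = -22116/5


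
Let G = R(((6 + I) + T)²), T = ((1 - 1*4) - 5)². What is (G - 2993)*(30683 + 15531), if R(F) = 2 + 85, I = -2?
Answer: -134297884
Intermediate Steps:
T = 64 (T = ((1 - 4) - 5)² = (-3 - 5)² = (-8)² = 64)
R(F) = 87
G = 87
(G - 2993)*(30683 + 15531) = (87 - 2993)*(30683 + 15531) = -2906*46214 = -134297884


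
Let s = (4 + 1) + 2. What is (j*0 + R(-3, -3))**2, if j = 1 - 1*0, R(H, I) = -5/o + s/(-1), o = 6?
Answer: 2209/36 ≈ 61.361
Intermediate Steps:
s = 7 (s = 5 + 2 = 7)
R(H, I) = -47/6 (R(H, I) = -5/6 + 7/(-1) = -5*1/6 + 7*(-1) = -5/6 - 7 = -47/6)
j = 1 (j = 1 + 0 = 1)
(j*0 + R(-3, -3))**2 = (1*0 - 47/6)**2 = (0 - 47/6)**2 = (-47/6)**2 = 2209/36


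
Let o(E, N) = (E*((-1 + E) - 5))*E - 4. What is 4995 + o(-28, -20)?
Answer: -21665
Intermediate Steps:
o(E, N) = -4 + E²*(-6 + E) (o(E, N) = (E*(-6 + E))*E - 4 = E²*(-6 + E) - 4 = -4 + E²*(-6 + E))
4995 + o(-28, -20) = 4995 + (-4 + (-28)³ - 6*(-28)²) = 4995 + (-4 - 21952 - 6*784) = 4995 + (-4 - 21952 - 4704) = 4995 - 26660 = -21665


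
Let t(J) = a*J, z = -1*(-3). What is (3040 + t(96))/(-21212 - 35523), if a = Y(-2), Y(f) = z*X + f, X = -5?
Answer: -1408/56735 ≈ -0.024817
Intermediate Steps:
z = 3
Y(f) = -15 + f (Y(f) = 3*(-5) + f = -15 + f)
a = -17 (a = -15 - 2 = -17)
t(J) = -17*J
(3040 + t(96))/(-21212 - 35523) = (3040 - 17*96)/(-21212 - 35523) = (3040 - 1632)/(-56735) = 1408*(-1/56735) = -1408/56735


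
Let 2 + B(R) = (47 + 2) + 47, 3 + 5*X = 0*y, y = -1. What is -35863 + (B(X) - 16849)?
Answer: -52618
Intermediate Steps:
X = -⅗ (X = -⅗ + (0*(-1))/5 = -⅗ + (⅕)*0 = -⅗ + 0 = -⅗ ≈ -0.60000)
B(R) = 94 (B(R) = -2 + ((47 + 2) + 47) = -2 + (49 + 47) = -2 + 96 = 94)
-35863 + (B(X) - 16849) = -35863 + (94 - 16849) = -35863 - 16755 = -52618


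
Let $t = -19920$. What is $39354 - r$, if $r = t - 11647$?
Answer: $70921$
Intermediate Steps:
$r = -31567$ ($r = -19920 - 11647 = -31567$)
$39354 - r = 39354 - -31567 = 39354 + 31567 = 70921$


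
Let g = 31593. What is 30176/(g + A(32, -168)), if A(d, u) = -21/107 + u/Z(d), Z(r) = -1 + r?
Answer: 50046896/52387677 ≈ 0.95532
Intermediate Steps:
A(d, u) = -21/107 + u/(-1 + d)
30176/(g + A(32, -168)) = 30176/(31593 + (-21/107 - 168/(-1 + 32))) = 30176/(31593 + (-21/107 - 168/31)) = 30176/(31593 - 18627/3317) = 30176/(104775354/3317) = 30176*(3317/104775354) = 50046896/52387677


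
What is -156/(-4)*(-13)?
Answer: -507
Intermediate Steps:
-156/(-4)*(-13) = -156*(-1)/4*(-13) = -12*(-13/4)*(-13) = 39*(-13) = -507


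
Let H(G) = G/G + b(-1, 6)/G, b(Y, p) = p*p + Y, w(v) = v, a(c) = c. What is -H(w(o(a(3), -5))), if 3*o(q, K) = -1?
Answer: 104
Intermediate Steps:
o(q, K) = -⅓ (o(q, K) = (⅓)*(-1) = -⅓)
b(Y, p) = Y + p² (b(Y, p) = p² + Y = Y + p²)
H(G) = 1 + 35/G (H(G) = G/G + (-1 + 6²)/G = 1 + (-1 + 36)/G = 1 + 35/G)
-H(w(o(a(3), -5))) = -(35 - ⅓)/(-⅓) = -(-3)*104/3 = -1*(-104) = 104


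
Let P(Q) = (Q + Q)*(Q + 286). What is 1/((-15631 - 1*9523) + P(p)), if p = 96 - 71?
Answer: -1/9604 ≈ -0.00010412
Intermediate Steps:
p = 25
P(Q) = 2*Q*(286 + Q) (P(Q) = (2*Q)*(286 + Q) = 2*Q*(286 + Q))
1/((-15631 - 1*9523) + P(p)) = 1/((-15631 - 1*9523) + 2*25*(286 + 25)) = 1/((-15631 - 9523) + 2*25*311) = 1/(-25154 + 15550) = 1/(-9604) = -1/9604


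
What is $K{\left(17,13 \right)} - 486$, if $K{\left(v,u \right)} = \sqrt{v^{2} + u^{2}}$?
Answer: $-486 + \sqrt{458} \approx -464.6$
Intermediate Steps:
$K{\left(v,u \right)} = \sqrt{u^{2} + v^{2}}$
$K{\left(17,13 \right)} - 486 = \sqrt{13^{2} + 17^{2}} - 486 = \sqrt{169 + 289} - 486 = \sqrt{458} - 486 = -486 + \sqrt{458}$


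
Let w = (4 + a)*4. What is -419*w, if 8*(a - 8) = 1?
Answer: -40643/2 ≈ -20322.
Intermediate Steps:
a = 65/8 (a = 8 + (1/8)*1 = 8 + 1/8 = 65/8 ≈ 8.1250)
w = 97/2 (w = (4 + 65/8)*4 = (97/8)*4 = 97/2 ≈ 48.500)
-419*w = -419*97/2 = -40643/2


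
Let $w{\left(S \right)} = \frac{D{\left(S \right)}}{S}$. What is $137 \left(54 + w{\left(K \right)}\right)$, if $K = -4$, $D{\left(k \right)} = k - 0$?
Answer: $7535$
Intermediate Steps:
$D{\left(k \right)} = k$ ($D{\left(k \right)} = k + 0 = k$)
$w{\left(S \right)} = 1$ ($w{\left(S \right)} = \frac{S}{S} = 1$)
$137 \left(54 + w{\left(K \right)}\right) = 137 \left(54 + 1\right) = 137 \cdot 55 = 7535$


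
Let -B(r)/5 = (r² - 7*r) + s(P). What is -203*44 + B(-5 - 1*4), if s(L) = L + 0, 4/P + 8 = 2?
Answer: -28946/3 ≈ -9648.7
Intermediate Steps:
P = -⅔ (P = 4/(-8 + 2) = 4/(-6) = 4*(-⅙) = -⅔ ≈ -0.66667)
s(L) = L
B(r) = 10/3 - 5*r² + 35*r (B(r) = -5*((r² - 7*r) - ⅔) = -5*(-⅔ + r² - 7*r) = 10/3 - 5*r² + 35*r)
-203*44 + B(-5 - 1*4) = -203*44 + (10/3 - 5*(-5 - 1*4)² + 35*(-5 - 1*4)) = -8932 + (10/3 - 5*(-5 - 4)² + 35*(-5 - 4)) = -8932 + (10/3 - 5*(-9)² + 35*(-9)) = -8932 + (10/3 - 5*81 - 315) = -8932 + (10/3 - 405 - 315) = -8932 - 2150/3 = -28946/3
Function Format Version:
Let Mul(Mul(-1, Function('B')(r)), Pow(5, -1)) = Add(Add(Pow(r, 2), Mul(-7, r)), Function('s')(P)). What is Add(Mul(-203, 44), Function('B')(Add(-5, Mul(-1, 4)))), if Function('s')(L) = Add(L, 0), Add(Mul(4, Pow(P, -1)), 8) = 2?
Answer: Rational(-28946, 3) ≈ -9648.7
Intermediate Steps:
P = Rational(-2, 3) (P = Mul(4, Pow(Add(-8, 2), -1)) = Mul(4, Pow(-6, -1)) = Mul(4, Rational(-1, 6)) = Rational(-2, 3) ≈ -0.66667)
Function('s')(L) = L
Function('B')(r) = Add(Rational(10, 3), Mul(-5, Pow(r, 2)), Mul(35, r)) (Function('B')(r) = Mul(-5, Add(Add(Pow(r, 2), Mul(-7, r)), Rational(-2, 3))) = Mul(-5, Add(Rational(-2, 3), Pow(r, 2), Mul(-7, r))) = Add(Rational(10, 3), Mul(-5, Pow(r, 2)), Mul(35, r)))
Add(Mul(-203, 44), Function('B')(Add(-5, Mul(-1, 4)))) = Add(Mul(-203, 44), Add(Rational(10, 3), Mul(-5, Pow(Add(-5, Mul(-1, 4)), 2)), Mul(35, Add(-5, Mul(-1, 4))))) = Add(-8932, Add(Rational(10, 3), Mul(-5, Pow(Add(-5, -4), 2)), Mul(35, Add(-5, -4)))) = Add(-8932, Add(Rational(10, 3), Mul(-5, Pow(-9, 2)), Mul(35, -9))) = Add(-8932, Add(Rational(10, 3), Mul(-5, 81), -315)) = Add(-8932, Add(Rational(10, 3), -405, -315)) = Add(-8932, Rational(-2150, 3)) = Rational(-28946, 3)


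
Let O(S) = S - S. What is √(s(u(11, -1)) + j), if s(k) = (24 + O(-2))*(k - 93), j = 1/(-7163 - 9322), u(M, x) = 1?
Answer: I*√600035553285/16485 ≈ 46.989*I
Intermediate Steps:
O(S) = 0
j = -1/16485 (j = 1/(-16485) = -1/16485 ≈ -6.0661e-5)
s(k) = -2232 + 24*k (s(k) = (24 + 0)*(k - 93) = 24*(-93 + k) = -2232 + 24*k)
√(s(u(11, -1)) + j) = √((-2232 + 24*1) - 1/16485) = √((-2232 + 24) - 1/16485) = √(-2208 - 1/16485) = √(-36398881/16485) = I*√600035553285/16485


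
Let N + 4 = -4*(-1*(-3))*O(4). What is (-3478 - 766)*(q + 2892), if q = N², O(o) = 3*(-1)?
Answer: -16619504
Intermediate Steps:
O(o) = -3
N = 32 (N = -4 - 4*(-1*(-3))*(-3) = -4 - 12*(-3) = -4 - 4*(-9) = -4 + 36 = 32)
q = 1024 (q = 32² = 1024)
(-3478 - 766)*(q + 2892) = (-3478 - 766)*(1024 + 2892) = -4244*3916 = -16619504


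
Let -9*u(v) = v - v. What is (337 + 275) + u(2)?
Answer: 612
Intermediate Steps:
u(v) = 0 (u(v) = -(v - v)/9 = -⅑*0 = 0)
(337 + 275) + u(2) = (337 + 275) + 0 = 612 + 0 = 612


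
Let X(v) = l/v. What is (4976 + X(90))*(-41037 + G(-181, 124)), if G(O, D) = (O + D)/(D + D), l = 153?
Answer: -506592127041/2480 ≈ -2.0427e+8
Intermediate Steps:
X(v) = 153/v
G(O, D) = (D + O)/(2*D) (G(O, D) = (D + O)/((2*D)) = (D + O)*(1/(2*D)) = (D + O)/(2*D))
(4976 + X(90))*(-41037 + G(-181, 124)) = (4976 + 153/90)*(-41037 + (½)*(124 - 181)/124) = (4976 + 153*(1/90))*(-41037 + (½)*(1/124)*(-57)) = (4976 + 17/10)*(-41037 - 57/248) = (49777/10)*(-10177233/248) = -506592127041/2480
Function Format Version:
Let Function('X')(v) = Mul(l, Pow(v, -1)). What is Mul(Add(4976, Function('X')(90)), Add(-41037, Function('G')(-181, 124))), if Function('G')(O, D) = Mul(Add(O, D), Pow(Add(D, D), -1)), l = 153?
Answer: Rational(-506592127041, 2480) ≈ -2.0427e+8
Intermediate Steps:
Function('X')(v) = Mul(153, Pow(v, -1))
Function('G')(O, D) = Mul(Rational(1, 2), Pow(D, -1), Add(D, O)) (Function('G')(O, D) = Mul(Add(D, O), Pow(Mul(2, D), -1)) = Mul(Add(D, O), Mul(Rational(1, 2), Pow(D, -1))) = Mul(Rational(1, 2), Pow(D, -1), Add(D, O)))
Mul(Add(4976, Function('X')(90)), Add(-41037, Function('G')(-181, 124))) = Mul(Add(4976, Mul(153, Pow(90, -1))), Add(-41037, Mul(Rational(1, 2), Pow(124, -1), Add(124, -181)))) = Mul(Add(4976, Mul(153, Rational(1, 90))), Add(-41037, Mul(Rational(1, 2), Rational(1, 124), -57))) = Mul(Add(4976, Rational(17, 10)), Add(-41037, Rational(-57, 248))) = Mul(Rational(49777, 10), Rational(-10177233, 248)) = Rational(-506592127041, 2480)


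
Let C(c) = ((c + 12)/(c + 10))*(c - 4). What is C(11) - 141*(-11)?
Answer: 4676/3 ≈ 1558.7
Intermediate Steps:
C(c) = (-4 + c)*(12 + c)/(10 + c) (C(c) = ((12 + c)/(10 + c))*(-4 + c) = (-4 + c)*(12 + c)/(10 + c))
C(11) - 141*(-11) = (-48 + 11² + 8*11)/(10 + 11) - 141*(-11) = (-48 + 121 + 88)/21 + 1551 = (1/21)*161 + 1551 = 23/3 + 1551 = 4676/3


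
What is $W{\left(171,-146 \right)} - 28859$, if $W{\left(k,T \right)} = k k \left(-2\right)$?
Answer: $-87341$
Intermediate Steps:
$W{\left(k,T \right)} = - 2 k^{2}$ ($W{\left(k,T \right)} = k^{2} \left(-2\right) = - 2 k^{2}$)
$W{\left(171,-146 \right)} - 28859 = - 2 \cdot 171^{2} - 28859 = \left(-2\right) 29241 - 28859 = -58482 - 28859 = -87341$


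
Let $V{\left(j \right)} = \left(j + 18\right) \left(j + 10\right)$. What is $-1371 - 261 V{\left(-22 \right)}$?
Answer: $-13899$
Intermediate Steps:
$V{\left(j \right)} = \left(10 + j\right) \left(18 + j\right)$ ($V{\left(j \right)} = \left(18 + j\right) \left(10 + j\right) = \left(10 + j\right) \left(18 + j\right)$)
$-1371 - 261 V{\left(-22 \right)} = -1371 - 261 \left(180 + \left(-22\right)^{2} + 28 \left(-22\right)\right) = -1371 - 261 \left(180 + 484 - 616\right) = -1371 - 12528 = -13899$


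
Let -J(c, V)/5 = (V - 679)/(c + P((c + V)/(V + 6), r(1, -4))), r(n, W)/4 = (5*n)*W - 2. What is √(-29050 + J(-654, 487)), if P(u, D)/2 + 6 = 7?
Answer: I*√771868570/163 ≈ 170.44*I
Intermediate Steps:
r(n, W) = -8 + 20*W*n (r(n, W) = 4*((5*n)*W - 2) = 4*(5*W*n - 2) = 4*(-2 + 5*W*n) = -8 + 20*W*n)
P(u, D) = 2 (P(u, D) = -12 + 2*7 = -12 + 14 = 2)
J(c, V) = -5*(-679 + V)/(2 + c) (J(c, V) = -5*(V - 679)/(c + 2) = -5*(-679 + V)/(2 + c))
√(-29050 + J(-654, 487)) = √(-29050 + 5*(679 - 1*487)/(2 - 654)) = √(-29050 + 5*(679 - 487)/(-652)) = √(-29050 + 5*(-1/652)*192) = √(-29050 - 240/163) = √(-4735390/163) = I*√771868570/163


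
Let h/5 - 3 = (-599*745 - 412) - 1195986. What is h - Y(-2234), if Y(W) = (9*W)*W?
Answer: -53130054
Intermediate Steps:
Y(W) = 9*W²
h = -8213250 (h = 15 + 5*((-599*745 - 412) - 1195986) = 15 + 5*((-446255 - 412) - 1195986) = 15 + 5*(-446667 - 1195986) = 15 + 5*(-1642653) = 15 - 8213265 = -8213250)
h - Y(-2234) = -8213250 - 9*(-2234)² = -8213250 - 9*4990756 = -8213250 - 1*44916804 = -8213250 - 44916804 = -53130054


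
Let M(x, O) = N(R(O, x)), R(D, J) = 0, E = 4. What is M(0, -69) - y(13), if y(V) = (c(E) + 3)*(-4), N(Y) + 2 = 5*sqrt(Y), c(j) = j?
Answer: 26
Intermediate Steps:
N(Y) = -2 + 5*sqrt(Y)
M(x, O) = -2 (M(x, O) = -2 + 5*sqrt(0) = -2 + 5*0 = -2 + 0 = -2)
y(V) = -28 (y(V) = (4 + 3)*(-4) = 7*(-4) = -28)
M(0, -69) - y(13) = -2 - 1*(-28) = -2 + 28 = 26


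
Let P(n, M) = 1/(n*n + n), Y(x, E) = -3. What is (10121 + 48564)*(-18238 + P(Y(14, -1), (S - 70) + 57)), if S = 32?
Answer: -6421723495/6 ≈ -1.0703e+9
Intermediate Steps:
P(n, M) = 1/(n + n²) (P(n, M) = 1/(n² + n) = 1/(n + n²))
(10121 + 48564)*(-18238 + P(Y(14, -1), (S - 70) + 57)) = (10121 + 48564)*(-18238 + 1/((-3)*(1 - 3))) = 58685*(-18238 - ⅓/(-2)) = 58685*(-18238 - ⅓*(-½)) = 58685*(-18238 + ⅙) = 58685*(-109427/6) = -6421723495/6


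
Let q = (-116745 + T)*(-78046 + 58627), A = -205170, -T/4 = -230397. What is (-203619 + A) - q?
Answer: 15628837428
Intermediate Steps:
T = 921588 (T = -4*(-230397) = 921588)
q = -15629246217 (q = (-116745 + 921588)*(-78046 + 58627) = 804843*(-19419) = -15629246217)
(-203619 + A) - q = (-203619 - 205170) - 1*(-15629246217) = -408789 + 15629246217 = 15628837428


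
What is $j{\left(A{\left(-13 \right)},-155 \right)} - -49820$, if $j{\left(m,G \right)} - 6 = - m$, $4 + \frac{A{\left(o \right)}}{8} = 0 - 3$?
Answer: $49882$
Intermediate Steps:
$A{\left(o \right)} = -56$ ($A{\left(o \right)} = -32 + 8 \left(0 - 3\right) = -32 + 8 \left(-3\right) = -32 - 24 = -56$)
$j{\left(m,G \right)} = 6 - m$
$j{\left(A{\left(-13 \right)},-155 \right)} - -49820 = \left(6 - -56\right) - -49820 = \left(6 + 56\right) + 49820 = 62 + 49820 = 49882$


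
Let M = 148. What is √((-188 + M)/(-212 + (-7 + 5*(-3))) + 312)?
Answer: 2*√118703/39 ≈ 17.668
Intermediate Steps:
√((-188 + M)/(-212 + (-7 + 5*(-3))) + 312) = √((-188 + 148)/(-212 + (-7 + 5*(-3))) + 312) = √(-40/(-212 + (-7 - 15)) + 312) = √(-40/(-212 - 22) + 312) = √(-40/(-234) + 312) = √(-40*(-1/234) + 312) = √(20/117 + 312) = √(36524/117) = 2*√118703/39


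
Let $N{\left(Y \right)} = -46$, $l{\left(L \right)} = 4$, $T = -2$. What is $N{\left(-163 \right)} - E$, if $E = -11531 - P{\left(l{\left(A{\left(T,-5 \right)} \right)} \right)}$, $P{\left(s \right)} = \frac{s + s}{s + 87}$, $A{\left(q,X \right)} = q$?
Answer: $\frac{1045143}{91} \approx 11485.0$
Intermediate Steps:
$P{\left(s \right)} = \frac{2 s}{87 + s}$
$E = - \frac{1049329}{91}$ ($E = -11531 - 2 \cdot 4 \frac{1}{87 + 4} = -11531 - 2 \cdot 4 \cdot \frac{1}{91} = -11531 - \frac{8}{91} = - \frac{1049329}{91} \approx -11531.0$)
$N{\left(-163 \right)} - E = -46 - - \frac{1049329}{91} = -46 + \frac{1049329}{91} = \frac{1045143}{91}$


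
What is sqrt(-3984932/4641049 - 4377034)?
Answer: I*sqrt(1924049463624035598)/663007 ≈ 2092.1*I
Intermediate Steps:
sqrt(-3984932/4641049 - 4377034) = sqrt(-3984932*1/4641049 - 4377034) = sqrt(-569276/663007 - 4377034) = sqrt(-2902004750514/663007) = I*sqrt(1924049463624035598)/663007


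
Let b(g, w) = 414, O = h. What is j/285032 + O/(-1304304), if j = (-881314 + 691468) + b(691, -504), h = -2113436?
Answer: 11103749207/11617761804 ≈ 0.95576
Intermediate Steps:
O = -2113436
j = -189432 (j = (-881314 + 691468) + 414 = -189846 + 414 = -189432)
j/285032 + O/(-1304304) = -189432/285032 - 2113436/(-1304304) = -189432*1/285032 - 2113436*(-1/1304304) = -23679/35629 + 528359/326076 = 11103749207/11617761804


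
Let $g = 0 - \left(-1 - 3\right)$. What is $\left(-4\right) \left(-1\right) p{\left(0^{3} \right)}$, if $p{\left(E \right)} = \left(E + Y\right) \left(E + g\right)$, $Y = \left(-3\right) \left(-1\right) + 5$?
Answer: $128$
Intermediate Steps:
$Y = 8$ ($Y = 3 + 5 = 8$)
$g = 4$ ($g = 0 - \left(-1 - 3\right) = 0 - -4 = 0 + 4 = 4$)
$p{\left(E \right)} = \left(4 + E\right) \left(8 + E\right)$ ($p{\left(E \right)} = \left(E + 8\right) \left(E + 4\right) = \left(8 + E\right) \left(4 + E\right) = \left(4 + E\right) \left(8 + E\right)$)
$\left(-4\right) \left(-1\right) p{\left(0^{3} \right)} = \left(-4\right) \left(-1\right) \left(32 + \left(0^{3}\right)^{2} + 12 \cdot 0^{3}\right) = 4 \left(32 + 0^{2} + 12 \cdot 0\right) = 4 \left(32 + 0 + 0\right) = 4 \cdot 32 = 128$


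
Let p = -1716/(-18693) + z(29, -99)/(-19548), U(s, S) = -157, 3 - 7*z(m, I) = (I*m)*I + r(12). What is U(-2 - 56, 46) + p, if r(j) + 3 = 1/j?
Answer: -528051515951/3410500464 ≈ -154.83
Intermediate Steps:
r(j) = -3 + 1/j
z(m, I) = 71/84 - m*I**2/7 (z(m, I) = 3/7 - ((I*m)*I + (-3 + 1/12))/7 = 3/7 - (m*I**2 + (-3 + 1/12))/7 = 3/7 - (m*I**2 - 35/12)/7 = 3/7 - (-35/12 + m*I**2)/7 = 3/7 + (5/12 - m*I**2/7) = 71/84 - m*I**2/7)
p = 7397056897/3410500464 (p = -1716/(-18693) + (71/84 - 1/7*29*(-99)**2)/(-19548) = -1716*(-1/18693) + (71/84 - 1/7*29*9801)*(-1/19548) = 572/6231 + (71/84 - 284229/7)*(-1/19548) = 572/6231 - 3410677/84*(-1/19548) = 572/6231 + 3410677/1642032 = 7397056897/3410500464 ≈ 2.1689)
U(-2 - 56, 46) + p = -157 + 7397056897/3410500464 = -528051515951/3410500464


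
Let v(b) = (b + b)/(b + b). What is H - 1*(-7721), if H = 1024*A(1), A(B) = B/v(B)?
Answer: 8745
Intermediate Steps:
v(b) = 1 (v(b) = (2*b)/((2*b)) = (2*b)*(1/(2*b)) = 1)
A(B) = B (A(B) = B/1 = B*1 = B)
H = 1024 (H = 1024*1 = 1024)
H - 1*(-7721) = 1024 - 1*(-7721) = 1024 + 7721 = 8745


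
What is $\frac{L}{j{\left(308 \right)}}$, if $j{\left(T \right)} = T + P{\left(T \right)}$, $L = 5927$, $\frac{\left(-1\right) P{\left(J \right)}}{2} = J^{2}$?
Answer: $- \frac{5927}{189420} \approx -0.03129$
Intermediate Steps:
$P{\left(J \right)} = - 2 J^{2}$
$j{\left(T \right)} = T - 2 T^{2}$
$\frac{L}{j{\left(308 \right)}} = \frac{5927}{308 \left(1 - 616\right)} = \frac{5927}{308 \left(-615\right)} = \frac{5927}{-189420} = 5927 \left(- \frac{1}{189420}\right) = - \frac{5927}{189420}$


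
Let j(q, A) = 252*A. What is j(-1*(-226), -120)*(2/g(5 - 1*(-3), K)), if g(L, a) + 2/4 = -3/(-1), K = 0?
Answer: -24192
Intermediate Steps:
g(L, a) = 5/2 (g(L, a) = -1/2 - 3/(-1) = -1/2 - 3*(-1) = -1/2 + 3 = 5/2)
j(-1*(-226), -120)*(2/g(5 - 1*(-3), K)) = (252*(-120))*(2/(5/2)) = -60480*2/5 = -30240*4/5 = -24192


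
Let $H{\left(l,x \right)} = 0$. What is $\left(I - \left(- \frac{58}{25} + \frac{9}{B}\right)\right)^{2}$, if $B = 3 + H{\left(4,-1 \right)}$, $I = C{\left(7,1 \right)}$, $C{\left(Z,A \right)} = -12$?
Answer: $\frac{100489}{625} \approx 160.78$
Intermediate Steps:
$I = -12$
$B = 3$ ($B = 3 + 0 = 3$)
$\left(I - \left(- \frac{58}{25} + \frac{9}{B}\right)\right)^{2} = \left(-12 - \left(3 - \frac{58}{25}\right)\right)^{2} = \left(-12 - \frac{17}{25}\right)^{2} = \left(- \frac{317}{25}\right)^{2} = \frac{100489}{625}$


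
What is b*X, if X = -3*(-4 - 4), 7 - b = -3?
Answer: 240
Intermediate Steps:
b = 10 (b = 7 - 1*(-3) = 7 + 3 = 10)
X = 24 (X = -3*(-8) = 24)
b*X = 10*24 = 240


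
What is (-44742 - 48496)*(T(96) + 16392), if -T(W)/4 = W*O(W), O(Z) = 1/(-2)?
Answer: -1546258992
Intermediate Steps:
O(Z) = -½
T(W) = 2*W (T(W) = -4*W*(-1)/2 = -(-2)*W = 2*W)
(-44742 - 48496)*(T(96) + 16392) = (-44742 - 48496)*(2*96 + 16392) = -93238*(192 + 16392) = -93238*16584 = -1546258992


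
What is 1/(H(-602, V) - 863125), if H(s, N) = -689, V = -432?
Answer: -1/863814 ≈ -1.1577e-6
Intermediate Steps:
1/(H(-602, V) - 863125) = 1/(-689 - 863125) = 1/(-863814) = -1/863814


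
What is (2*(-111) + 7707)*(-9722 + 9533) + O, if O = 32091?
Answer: -1382574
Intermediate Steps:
(2*(-111) + 7707)*(-9722 + 9533) + O = (2*(-111) + 7707)*(-9722 + 9533) + 32091 = (-222 + 7707)*(-189) + 32091 = 7485*(-189) + 32091 = -1414665 + 32091 = -1382574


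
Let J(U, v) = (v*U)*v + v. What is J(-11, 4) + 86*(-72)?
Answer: -6364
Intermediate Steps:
J(U, v) = v + U*v² (J(U, v) = (U*v)*v + v = U*v² + v = v + U*v²)
J(-11, 4) + 86*(-72) = 4*(1 - 11*4) + 86*(-72) = 4*(1 - 44) - 6192 = 4*(-43) - 6192 = -172 - 6192 = -6364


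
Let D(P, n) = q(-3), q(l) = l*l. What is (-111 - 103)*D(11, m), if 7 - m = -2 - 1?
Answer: -1926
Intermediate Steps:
m = 10 (m = 7 - (-2 - 1) = 7 - 1*(-3) = 7 + 3 = 10)
q(l) = l**2
D(P, n) = 9 (D(P, n) = (-3)**2 = 9)
(-111 - 103)*D(11, m) = (-111 - 103)*9 = -214*9 = -1926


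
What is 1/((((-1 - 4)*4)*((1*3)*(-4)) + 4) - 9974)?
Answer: -1/9730 ≈ -0.00010277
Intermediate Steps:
1/((((-1 - 4)*4)*((1*3)*(-4)) + 4) - 9974) = 1/(((-5*4)*(3*(-4)) + 4) - 9974) = 1/((-20*(-12) + 4) - 9974) = 1/((240 + 4) - 9974) = 1/(244 - 9974) = 1/(-9730) = -1/9730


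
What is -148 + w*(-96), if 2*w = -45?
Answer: 2012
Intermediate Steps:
w = -45/2 (w = (½)*(-45) = -45/2 ≈ -22.500)
-148 + w*(-96) = -148 - 45/2*(-96) = -148 + 2160 = 2012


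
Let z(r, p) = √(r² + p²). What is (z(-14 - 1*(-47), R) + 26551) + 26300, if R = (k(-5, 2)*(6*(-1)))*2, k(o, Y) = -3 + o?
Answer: 52851 + 3*√1145 ≈ 52953.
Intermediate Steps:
R = 96 (R = ((-3 - 5)*(6*(-1)))*2 = -8*(-6)*2 = 48*2 = 96)
z(r, p) = √(p² + r²)
(z(-14 - 1*(-47), R) + 26551) + 26300 = (√(96² + (-14 - 1*(-47))²) + 26551) + 26300 = (√(9216 + (-14 + 47)²) + 26551) + 26300 = (√(9216 + 33²) + 26551) + 26300 = (√(9216 + 1089) + 26551) + 26300 = (√10305 + 26551) + 26300 = (3*√1145 + 26551) + 26300 = (26551 + 3*√1145) + 26300 = 52851 + 3*√1145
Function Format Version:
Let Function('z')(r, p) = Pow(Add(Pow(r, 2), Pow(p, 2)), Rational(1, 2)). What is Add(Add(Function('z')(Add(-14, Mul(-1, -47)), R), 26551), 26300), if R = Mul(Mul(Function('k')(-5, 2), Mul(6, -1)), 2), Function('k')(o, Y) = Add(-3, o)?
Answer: Add(52851, Mul(3, Pow(1145, Rational(1, 2)))) ≈ 52953.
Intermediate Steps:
R = 96 (R = Mul(Mul(Add(-3, -5), Mul(6, -1)), 2) = Mul(Mul(-8, -6), 2) = Mul(48, 2) = 96)
Function('z')(r, p) = Pow(Add(Pow(p, 2), Pow(r, 2)), Rational(1, 2))
Add(Add(Function('z')(Add(-14, Mul(-1, -47)), R), 26551), 26300) = Add(Add(Pow(Add(Pow(96, 2), Pow(Add(-14, Mul(-1, -47)), 2)), Rational(1, 2)), 26551), 26300) = Add(Add(Pow(Add(9216, Pow(Add(-14, 47), 2)), Rational(1, 2)), 26551), 26300) = Add(Add(Pow(Add(9216, Pow(33, 2)), Rational(1, 2)), 26551), 26300) = Add(Add(Pow(Add(9216, 1089), Rational(1, 2)), 26551), 26300) = Add(Add(Pow(10305, Rational(1, 2)), 26551), 26300) = Add(Add(Mul(3, Pow(1145, Rational(1, 2))), 26551), 26300) = Add(Add(26551, Mul(3, Pow(1145, Rational(1, 2)))), 26300) = Add(52851, Mul(3, Pow(1145, Rational(1, 2))))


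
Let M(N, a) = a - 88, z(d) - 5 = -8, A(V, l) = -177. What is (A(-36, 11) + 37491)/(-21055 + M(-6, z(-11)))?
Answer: -18657/10573 ≈ -1.7646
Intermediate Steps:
z(d) = -3 (z(d) = 5 - 8 = -3)
M(N, a) = -88 + a
(A(-36, 11) + 37491)/(-21055 + M(-6, z(-11))) = (-177 + 37491)/(-21055 + (-88 - 3)) = 37314/(-21055 - 91) = 37314/(-21146) = 37314*(-1/21146) = -18657/10573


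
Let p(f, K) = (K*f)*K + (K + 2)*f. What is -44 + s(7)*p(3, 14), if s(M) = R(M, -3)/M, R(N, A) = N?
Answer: 592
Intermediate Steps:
s(M) = 1 (s(M) = M/M = 1)
p(f, K) = f*K**2 + f*(2 + K) (p(f, K) = f*K**2 + (2 + K)*f = f*K**2 + f*(2 + K))
-44 + s(7)*p(3, 14) = -44 + 1*(3*(2 + 14 + 14**2)) = -44 + 1*(3*(2 + 14 + 196)) = -44 + 1*(3*212) = -44 + 1*636 = -44 + 636 = 592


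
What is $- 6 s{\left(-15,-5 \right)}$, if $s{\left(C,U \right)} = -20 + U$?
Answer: $150$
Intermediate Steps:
$- 6 s{\left(-15,-5 \right)} = - 6 \left(-20 - 5\right) = \left(-6\right) \left(-25\right) = 150$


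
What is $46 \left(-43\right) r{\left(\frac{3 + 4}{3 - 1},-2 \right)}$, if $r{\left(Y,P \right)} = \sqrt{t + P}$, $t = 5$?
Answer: $- 1978 \sqrt{3} \approx -3426.0$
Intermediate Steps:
$r{\left(Y,P \right)} = \sqrt{5 + P}$
$46 \left(-43\right) r{\left(\frac{3 + 4}{3 - 1},-2 \right)} = 46 \left(-43\right) \sqrt{5 - 2} = - 1978 \sqrt{3}$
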